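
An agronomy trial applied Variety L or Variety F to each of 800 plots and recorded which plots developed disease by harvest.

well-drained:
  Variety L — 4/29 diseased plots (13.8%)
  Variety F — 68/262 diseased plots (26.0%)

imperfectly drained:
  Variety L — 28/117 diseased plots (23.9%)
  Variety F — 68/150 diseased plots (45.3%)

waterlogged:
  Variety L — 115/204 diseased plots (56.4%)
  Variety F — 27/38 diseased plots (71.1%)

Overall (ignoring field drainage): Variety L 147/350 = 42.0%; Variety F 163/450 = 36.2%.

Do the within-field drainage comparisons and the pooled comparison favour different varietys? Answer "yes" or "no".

yes

Within each field drainage level (well-drained 13.8% vs 26.0%; imperfectly drained 23.9% vs 45.3%; waterlogged 56.4% vs 71.1%), Variety L has the lower rate every time. Pooled: 42.0% vs 36.2% — Variety F has the lower rate overall. The two comparisons disagree.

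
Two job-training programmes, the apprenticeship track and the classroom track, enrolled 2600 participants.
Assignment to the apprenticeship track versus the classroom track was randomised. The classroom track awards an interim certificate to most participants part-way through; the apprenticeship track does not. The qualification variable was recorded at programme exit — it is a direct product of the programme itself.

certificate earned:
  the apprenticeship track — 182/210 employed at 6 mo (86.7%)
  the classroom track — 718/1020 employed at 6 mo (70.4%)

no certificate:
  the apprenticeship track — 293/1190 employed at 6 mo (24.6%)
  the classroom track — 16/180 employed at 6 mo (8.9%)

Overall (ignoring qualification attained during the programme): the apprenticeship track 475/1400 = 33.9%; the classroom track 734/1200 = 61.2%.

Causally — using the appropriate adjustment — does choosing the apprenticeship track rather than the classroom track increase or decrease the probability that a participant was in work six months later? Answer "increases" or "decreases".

Qualification attained during the programme here is a post-treatment variable shaped by the programme; conditioning on it would introduce bias rather than remove it. The overall comparison is the causal one.
Pooled: the apprenticeship track 33.9% vs the classroom track 61.2%; the classroom track is higher overall.

decreases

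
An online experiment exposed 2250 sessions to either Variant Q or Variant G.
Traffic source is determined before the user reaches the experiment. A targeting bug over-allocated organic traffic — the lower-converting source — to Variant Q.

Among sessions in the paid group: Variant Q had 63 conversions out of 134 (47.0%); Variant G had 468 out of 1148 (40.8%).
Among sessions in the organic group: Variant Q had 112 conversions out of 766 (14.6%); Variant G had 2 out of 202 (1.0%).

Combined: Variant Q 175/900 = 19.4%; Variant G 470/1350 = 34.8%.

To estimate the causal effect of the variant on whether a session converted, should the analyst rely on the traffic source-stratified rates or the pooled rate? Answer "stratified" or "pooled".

stratified

The traffic source-specific comparison favours Variant Q throughout, but the pooled figures favour Variant G. The question is whether to condition on traffic source.
Traffic source satisfies the back-door criterion: it is not a descendant of the variant, and it blocks the spurious path from variant to outcome. Adjusting for it (i.e., using the within-traffic source rates) gives the causal effect.
Within each level — paid: 47.0% vs 40.8%; organic: 14.6% vs 1.0% — Variant Q is higher every time.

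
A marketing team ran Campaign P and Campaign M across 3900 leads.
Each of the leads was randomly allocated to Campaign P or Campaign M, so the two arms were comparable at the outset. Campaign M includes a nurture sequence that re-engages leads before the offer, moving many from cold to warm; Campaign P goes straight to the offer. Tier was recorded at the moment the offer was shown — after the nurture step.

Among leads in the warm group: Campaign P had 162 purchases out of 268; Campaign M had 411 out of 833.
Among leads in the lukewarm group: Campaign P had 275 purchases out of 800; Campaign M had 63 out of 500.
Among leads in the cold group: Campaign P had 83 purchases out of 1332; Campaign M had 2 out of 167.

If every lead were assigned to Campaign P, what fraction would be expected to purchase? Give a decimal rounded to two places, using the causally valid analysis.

0.22

Engagement tier is recorded after the campaign and is itself shifted by it — it sits on the causal path from campaign to outcome. Conditioning on a mediator would strip out part of the effect we want; the pooled comparison gives the total causal effect.
So P(outcome | do(Campaign P)) is just the pooled rate for Campaign P: 520/2400 = 0.217.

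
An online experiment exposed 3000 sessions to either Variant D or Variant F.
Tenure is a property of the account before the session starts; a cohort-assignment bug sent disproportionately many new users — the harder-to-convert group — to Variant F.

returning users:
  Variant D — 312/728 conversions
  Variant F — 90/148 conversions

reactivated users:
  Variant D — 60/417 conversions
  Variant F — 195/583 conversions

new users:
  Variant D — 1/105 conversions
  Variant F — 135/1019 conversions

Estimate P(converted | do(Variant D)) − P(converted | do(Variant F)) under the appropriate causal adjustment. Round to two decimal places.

-0.16

User tenure satisfies the back-door criterion: it is not a descendant of the variant, and it blocks the spurious path from variant to outcome. Adjusting for it (i.e., using the within-user tenure rates) gives the causal effect.
Adjusting over the population distribution of user tenure: 0.292·(0.429−0.608) + 0.333·(0.144−0.334) + 0.375·(0.010−0.132) = -0.162.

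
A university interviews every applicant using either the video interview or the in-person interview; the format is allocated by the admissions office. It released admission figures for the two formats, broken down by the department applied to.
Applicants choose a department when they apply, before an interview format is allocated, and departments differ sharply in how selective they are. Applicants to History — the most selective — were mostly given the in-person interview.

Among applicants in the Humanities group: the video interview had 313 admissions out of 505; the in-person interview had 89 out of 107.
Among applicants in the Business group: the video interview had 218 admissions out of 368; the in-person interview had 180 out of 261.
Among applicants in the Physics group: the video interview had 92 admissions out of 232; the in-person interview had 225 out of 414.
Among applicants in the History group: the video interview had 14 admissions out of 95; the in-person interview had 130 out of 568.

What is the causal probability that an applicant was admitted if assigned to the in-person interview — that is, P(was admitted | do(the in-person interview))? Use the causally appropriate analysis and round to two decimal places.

The department-specific comparison favours the in-person interview throughout, but the pooled figures favour the video interview. The question is whether to condition on department.
Department differs across interview formats for reasons unrelated to any effect of the interview format itself, and it separately predicts the outcome — a classic confounder. We must compare within department levels.
Standardising the in-person interview to the population department mix: 0.240·89/107 + 0.247·180/261 + 0.253·225/414 + 0.260·130/568 = 0.567.

0.57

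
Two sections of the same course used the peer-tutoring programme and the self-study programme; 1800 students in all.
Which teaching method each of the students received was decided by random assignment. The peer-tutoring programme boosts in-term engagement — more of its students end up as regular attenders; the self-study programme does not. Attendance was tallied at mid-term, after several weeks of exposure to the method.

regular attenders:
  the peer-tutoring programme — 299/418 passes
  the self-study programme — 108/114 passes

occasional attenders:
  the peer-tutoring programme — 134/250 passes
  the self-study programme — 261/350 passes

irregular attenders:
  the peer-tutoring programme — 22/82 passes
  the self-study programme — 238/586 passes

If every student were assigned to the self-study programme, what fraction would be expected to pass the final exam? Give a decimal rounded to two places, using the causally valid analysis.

Because the teaching method influences mid-term attendance, mid-term attendance is a post-treatment mediator, not a confounder. Stratifying on it would bias the estimate; the causal effect is the crude pooled difference.
So P(outcome | do(the self-study programme)) is just the pooled rate for the self-study programme: 607/1050 = 0.578.

0.58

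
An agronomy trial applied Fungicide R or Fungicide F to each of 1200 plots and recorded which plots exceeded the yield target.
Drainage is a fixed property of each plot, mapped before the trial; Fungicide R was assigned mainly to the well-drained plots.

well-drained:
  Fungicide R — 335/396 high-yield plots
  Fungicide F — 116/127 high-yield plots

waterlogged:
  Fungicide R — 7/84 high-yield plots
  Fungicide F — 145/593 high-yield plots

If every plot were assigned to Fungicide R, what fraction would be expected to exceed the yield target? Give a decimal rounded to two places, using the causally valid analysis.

0.42

Within every field drainage level Fungicide F has the higher rate, yet pooled Fungicide R does — Simpson's reversal.
Since field drainage is a pre-existing factor (not a product of the fungicide) and it affects the outcome on its own, it is a confounder. The stratified rates, not the pooled rate, identify the causal effect.
Standardising Fungicide R to the population field drainage mix: 0.436·335/396 + 0.564·7/84 = 0.416.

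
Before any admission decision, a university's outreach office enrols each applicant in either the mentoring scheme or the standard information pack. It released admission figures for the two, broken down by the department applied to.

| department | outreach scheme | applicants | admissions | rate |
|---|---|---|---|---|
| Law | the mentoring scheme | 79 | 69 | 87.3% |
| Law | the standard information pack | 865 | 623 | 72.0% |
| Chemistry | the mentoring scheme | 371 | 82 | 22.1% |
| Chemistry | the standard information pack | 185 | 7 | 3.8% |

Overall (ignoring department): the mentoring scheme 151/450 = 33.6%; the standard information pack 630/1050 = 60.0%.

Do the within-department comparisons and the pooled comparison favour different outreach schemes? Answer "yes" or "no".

Within each department level (Law 87.3% vs 72.0%; Chemistry 22.1% vs 3.8%), the mentoring scheme has the higher rate every time. Pooled: 33.6% vs 60.0% — the standard information pack has the higher rate overall. The two comparisons disagree.

yes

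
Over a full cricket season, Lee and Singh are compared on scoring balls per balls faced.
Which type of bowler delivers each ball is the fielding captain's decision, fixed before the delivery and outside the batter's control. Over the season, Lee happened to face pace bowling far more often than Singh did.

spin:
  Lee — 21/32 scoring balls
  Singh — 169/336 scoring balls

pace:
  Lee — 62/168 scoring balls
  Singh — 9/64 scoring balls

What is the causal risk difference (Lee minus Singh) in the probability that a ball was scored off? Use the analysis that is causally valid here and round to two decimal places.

The stratified and pooled comparisons disagree (Lee wins within each bowling type; Singh wins overall), so the answer turns on the causal role of bowling type.
Since bowling type is a pre-existing factor (not a product of the player) and it affects the outcome on its own, it is a confounder. The stratified rates, not the pooled rate, identify the causal effect.
Adjusting over the population distribution of bowling type: 0.613·(0.656−0.503) + 0.387·(0.369−0.141) = +0.182.

+0.18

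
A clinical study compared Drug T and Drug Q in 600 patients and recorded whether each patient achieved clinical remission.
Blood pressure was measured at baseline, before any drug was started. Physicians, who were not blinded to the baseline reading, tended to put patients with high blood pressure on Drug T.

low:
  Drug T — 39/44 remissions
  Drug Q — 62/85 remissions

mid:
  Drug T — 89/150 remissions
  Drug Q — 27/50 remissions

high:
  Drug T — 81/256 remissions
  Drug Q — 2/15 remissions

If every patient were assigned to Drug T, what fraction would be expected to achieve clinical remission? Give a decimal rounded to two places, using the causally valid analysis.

0.53

Nothing the drug does changes blood pressure; the imbalance is an allocation artefact. With blood pressure also predicting the outcome, the pooled figure is confounded, and the within-stratum comparison is the causal one.
Standardising Drug T to the population blood pressure mix: 0.215·39/44 + 0.333·89/150 + 0.452·81/256 = 0.531.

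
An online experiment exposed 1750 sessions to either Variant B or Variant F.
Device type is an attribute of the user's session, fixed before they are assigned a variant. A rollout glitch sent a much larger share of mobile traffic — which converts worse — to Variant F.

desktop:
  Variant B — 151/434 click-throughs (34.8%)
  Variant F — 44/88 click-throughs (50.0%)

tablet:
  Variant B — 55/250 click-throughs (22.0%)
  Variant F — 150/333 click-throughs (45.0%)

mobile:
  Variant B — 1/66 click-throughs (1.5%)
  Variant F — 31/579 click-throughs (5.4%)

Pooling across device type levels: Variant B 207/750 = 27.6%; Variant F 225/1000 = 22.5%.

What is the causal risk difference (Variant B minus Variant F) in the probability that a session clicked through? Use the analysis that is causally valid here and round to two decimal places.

-0.14

The stratified and pooled comparisons disagree (Variant F wins within each device type; Variant B wins overall), so the answer turns on the causal role of device type.
Nothing the variant does changes device type; the imbalance is an allocation artefact. With device type also predicting the outcome, the pooled figure is confounded, and the within-stratum comparison is the causal one.
Adjusting over the population distribution of device type: 0.298·(0.348−0.500) + 0.333·(0.220−0.450) + 0.369·(0.015−0.054) = -0.136.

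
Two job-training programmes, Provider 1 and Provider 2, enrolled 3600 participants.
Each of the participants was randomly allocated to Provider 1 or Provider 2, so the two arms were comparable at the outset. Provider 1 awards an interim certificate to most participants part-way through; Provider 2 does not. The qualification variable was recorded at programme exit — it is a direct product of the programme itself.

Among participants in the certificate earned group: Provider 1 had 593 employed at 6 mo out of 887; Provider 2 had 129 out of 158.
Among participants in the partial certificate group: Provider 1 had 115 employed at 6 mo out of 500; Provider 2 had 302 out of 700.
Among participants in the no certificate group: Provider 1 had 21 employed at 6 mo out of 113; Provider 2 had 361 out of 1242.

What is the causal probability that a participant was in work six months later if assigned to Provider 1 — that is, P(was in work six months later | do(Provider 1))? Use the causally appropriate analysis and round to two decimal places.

Within every qualification attained during the programme level Provider 2 has the higher rate, yet pooled Provider 1 does — Simpson's reversal.
Qualification attained during the programme here is a post-treatment variable shaped by the programme; conditioning on it would introduce bias rather than remove it. The overall comparison is the causal one.
So P(outcome | do(Provider 1)) is just the pooled rate for Provider 1: 729/1500 = 0.486.

0.49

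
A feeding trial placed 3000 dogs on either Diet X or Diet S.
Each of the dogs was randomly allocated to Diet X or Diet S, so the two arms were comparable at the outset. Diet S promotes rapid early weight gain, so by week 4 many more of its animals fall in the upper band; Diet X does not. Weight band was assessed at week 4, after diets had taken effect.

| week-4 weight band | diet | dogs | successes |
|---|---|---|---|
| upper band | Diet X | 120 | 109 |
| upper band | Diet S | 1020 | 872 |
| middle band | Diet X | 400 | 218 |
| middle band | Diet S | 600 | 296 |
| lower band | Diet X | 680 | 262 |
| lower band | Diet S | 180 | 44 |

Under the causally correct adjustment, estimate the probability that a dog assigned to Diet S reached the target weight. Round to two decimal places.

0.67

Within every week-4 weight band level Diet X has the higher rate, yet pooled Diet S does — Simpson's reversal.
Week-4 weight band is recorded after the diet and is itself shifted by it — it sits on the causal path from diet to outcome. Conditioning on a mediator would strip out part of the effect we want; the pooled comparison gives the total causal effect.
So P(outcome | do(Diet S)) is just the pooled rate for Diet S: 1212/1800 = 0.673.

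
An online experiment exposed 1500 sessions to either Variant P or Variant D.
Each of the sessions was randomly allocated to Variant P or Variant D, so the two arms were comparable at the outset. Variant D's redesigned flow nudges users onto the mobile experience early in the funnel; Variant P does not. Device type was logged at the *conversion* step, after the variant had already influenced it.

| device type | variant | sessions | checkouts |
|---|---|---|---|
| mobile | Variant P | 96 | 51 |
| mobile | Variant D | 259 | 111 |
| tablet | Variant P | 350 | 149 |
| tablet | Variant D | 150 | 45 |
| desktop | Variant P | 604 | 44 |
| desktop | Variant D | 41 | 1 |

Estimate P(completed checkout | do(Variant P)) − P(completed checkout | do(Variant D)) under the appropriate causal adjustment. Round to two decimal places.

The stratified and pooled comparisons disagree (Variant P wins within each device type; Variant D wins overall), so the answer turns on the causal role of device type.
Device type lies on the pathway variant → device type → outcome, so adjusting for it blocks the indirect effect. For the total causal effect of variant, use the unadjusted pooled rates.
The causal difference is the pooled difference: 0.232 − 0.349 = -0.117.

-0.12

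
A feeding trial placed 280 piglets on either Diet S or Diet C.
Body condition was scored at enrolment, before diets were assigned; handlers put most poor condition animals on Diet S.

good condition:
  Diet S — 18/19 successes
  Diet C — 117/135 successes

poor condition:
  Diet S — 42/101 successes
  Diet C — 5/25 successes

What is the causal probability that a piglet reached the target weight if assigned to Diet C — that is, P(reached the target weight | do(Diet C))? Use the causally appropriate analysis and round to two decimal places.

0.57

Starting body condition differs across diets for reasons unrelated to any effect of the diet itself, and it separately predicts the outcome — a classic confounder. We must compare within starting body condition levels.
Standardising Diet C to the population starting body condition mix: 0.550·117/135 + 0.450·5/25 = 0.567.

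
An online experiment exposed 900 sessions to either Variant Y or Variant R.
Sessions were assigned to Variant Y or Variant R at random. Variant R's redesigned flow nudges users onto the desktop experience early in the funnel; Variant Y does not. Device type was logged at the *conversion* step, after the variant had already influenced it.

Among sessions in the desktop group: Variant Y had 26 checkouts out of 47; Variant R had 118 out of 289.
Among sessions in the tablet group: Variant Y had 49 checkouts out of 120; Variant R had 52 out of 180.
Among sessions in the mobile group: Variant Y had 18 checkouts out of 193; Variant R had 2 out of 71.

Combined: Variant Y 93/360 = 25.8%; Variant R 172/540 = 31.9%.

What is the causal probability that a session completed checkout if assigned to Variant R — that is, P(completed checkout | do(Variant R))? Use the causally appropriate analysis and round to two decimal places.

The stratified and pooled comparisons disagree (Variant Y wins within each device type; Variant R wins overall), so the answer turns on the causal role of device type.
Stratifying would compare variants among sessions the variants themselves sorted into device type groups — a form of selection on an intermediate. The unconditioned pooled rates give the total causal effect.
So P(outcome | do(Variant R)) is just the pooled rate for Variant R: 172/540 = 0.319.

0.32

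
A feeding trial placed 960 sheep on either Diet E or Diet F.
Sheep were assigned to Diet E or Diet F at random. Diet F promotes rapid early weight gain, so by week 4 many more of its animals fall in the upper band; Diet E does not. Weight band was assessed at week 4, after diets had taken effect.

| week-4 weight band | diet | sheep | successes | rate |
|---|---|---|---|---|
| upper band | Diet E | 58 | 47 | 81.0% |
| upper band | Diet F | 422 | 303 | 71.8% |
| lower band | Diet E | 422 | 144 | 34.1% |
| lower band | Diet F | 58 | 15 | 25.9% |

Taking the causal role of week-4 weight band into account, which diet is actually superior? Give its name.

Diet F

Because the diet influences week-4 weight band, week-4 weight band is a post-treatment mediator, not a confounder. Stratifying on it would bias the estimate; the causal effect is the crude pooled difference.
Pooled: Diet E 39.8% vs Diet F 66.2%; Diet F is higher overall.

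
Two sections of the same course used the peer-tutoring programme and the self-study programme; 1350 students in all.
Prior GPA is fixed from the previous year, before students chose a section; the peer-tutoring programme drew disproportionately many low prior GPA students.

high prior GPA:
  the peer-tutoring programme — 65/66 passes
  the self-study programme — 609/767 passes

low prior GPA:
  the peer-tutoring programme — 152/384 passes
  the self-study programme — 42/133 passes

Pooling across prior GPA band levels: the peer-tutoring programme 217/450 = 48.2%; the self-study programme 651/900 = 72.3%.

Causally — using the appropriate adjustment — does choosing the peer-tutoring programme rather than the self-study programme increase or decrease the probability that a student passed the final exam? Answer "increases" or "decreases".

increases

The prior GPA band-specific comparison favours the peer-tutoring programme throughout, but the pooled figures favour the self-study programme. The question is whether to condition on prior GPA band.
Prior GPA band is set before the teaching method has any effect — it is not caused by the teaching method — and it independently drives the outcome. That makes it a confounder, so the causal comparison is within prior GPA band levels.
Within each level — high prior GPA: 98.5% vs 79.4%; low prior GPA: 39.6% vs 31.6% — the peer-tutoring programme is higher every time.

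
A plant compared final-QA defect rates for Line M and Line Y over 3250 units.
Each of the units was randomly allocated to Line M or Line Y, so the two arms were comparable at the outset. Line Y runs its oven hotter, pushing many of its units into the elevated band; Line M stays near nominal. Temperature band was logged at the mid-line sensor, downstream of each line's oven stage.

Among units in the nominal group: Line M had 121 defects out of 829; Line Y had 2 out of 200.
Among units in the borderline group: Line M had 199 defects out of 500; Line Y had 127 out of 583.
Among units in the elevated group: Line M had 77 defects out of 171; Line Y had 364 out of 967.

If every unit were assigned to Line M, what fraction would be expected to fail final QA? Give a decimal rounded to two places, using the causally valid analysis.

0.26

Within every in-process temperature band level Line Y has the lower rate, yet pooled Line M does — Simpson's reversal.
Because the line influences in-process temperature band, in-process temperature band is a post-treatment mediator, not a confounder. Stratifying on it would bias the estimate; the causal effect is the crude pooled difference.
So P(outcome | do(Line M)) is just the pooled rate for Line M: 397/1500 = 0.265.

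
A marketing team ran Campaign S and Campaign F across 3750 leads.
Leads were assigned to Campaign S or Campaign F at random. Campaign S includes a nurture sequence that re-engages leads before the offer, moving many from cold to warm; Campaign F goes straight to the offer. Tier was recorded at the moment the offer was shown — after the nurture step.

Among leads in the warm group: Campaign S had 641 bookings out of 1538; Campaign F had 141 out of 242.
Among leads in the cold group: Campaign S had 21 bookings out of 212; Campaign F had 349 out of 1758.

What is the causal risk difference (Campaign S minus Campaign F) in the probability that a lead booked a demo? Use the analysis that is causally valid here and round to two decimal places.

The stratified and pooled comparisons disagree (Campaign F wins within each engagement tier; Campaign S wins overall), so the answer turns on the causal role of engagement tier.
Engagement tier is recorded after the campaign and is itself shifted by it — it sits on the causal path from campaign to outcome. Conditioning on a mediator would strip out part of the effect we want; the pooled comparison gives the total causal effect.
The causal difference is the pooled difference: 0.378 − 0.245 = +0.133.

+0.13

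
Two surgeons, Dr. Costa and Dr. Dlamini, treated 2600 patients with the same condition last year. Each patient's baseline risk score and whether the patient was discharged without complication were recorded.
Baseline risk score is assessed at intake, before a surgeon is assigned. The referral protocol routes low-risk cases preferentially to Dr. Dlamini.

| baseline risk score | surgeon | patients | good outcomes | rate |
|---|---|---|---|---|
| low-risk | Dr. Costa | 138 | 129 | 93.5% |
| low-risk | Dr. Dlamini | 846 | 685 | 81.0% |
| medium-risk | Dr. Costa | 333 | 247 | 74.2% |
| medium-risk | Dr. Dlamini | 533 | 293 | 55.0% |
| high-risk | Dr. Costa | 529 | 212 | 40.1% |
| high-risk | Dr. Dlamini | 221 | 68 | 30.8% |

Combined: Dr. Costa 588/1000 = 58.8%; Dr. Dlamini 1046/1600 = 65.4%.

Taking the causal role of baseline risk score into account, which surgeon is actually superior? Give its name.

Dr. Costa

The baseline risk score-specific comparison favours Dr. Costa throughout, but the pooled figures favour Dr. Dlamini. The question is whether to condition on baseline risk score.
Baseline risk score is set before the surgeon has any effect — it is not caused by the surgeon — and it independently drives the outcome. That makes it a confounder, so the causal comparison is within baseline risk score levels.
Within each level — low-risk: 93.5% vs 81.0%; medium-risk: 74.2% vs 55.0%; high-risk: 40.1% vs 30.8% — Dr. Costa is higher every time.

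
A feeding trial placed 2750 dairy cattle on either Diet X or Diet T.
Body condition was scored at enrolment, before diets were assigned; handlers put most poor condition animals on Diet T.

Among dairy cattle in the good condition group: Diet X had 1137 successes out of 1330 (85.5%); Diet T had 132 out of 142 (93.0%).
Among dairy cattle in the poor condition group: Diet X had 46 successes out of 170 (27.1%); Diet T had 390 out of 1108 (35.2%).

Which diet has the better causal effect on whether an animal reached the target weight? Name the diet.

The stratified and pooled comparisons disagree (Diet T wins within each starting body condition; Diet X wins overall), so the answer turns on the causal role of starting body condition.
Starting body condition satisfies the back-door criterion: it is not a descendant of the diet, and it blocks the spurious path from diet to outcome. Adjusting for it (i.e., using the within-starting body condition rates) gives the causal effect.
Within each level — good condition: 85.5% vs 93.0%; poor condition: 27.1% vs 35.2% — Diet T is higher every time.

Diet T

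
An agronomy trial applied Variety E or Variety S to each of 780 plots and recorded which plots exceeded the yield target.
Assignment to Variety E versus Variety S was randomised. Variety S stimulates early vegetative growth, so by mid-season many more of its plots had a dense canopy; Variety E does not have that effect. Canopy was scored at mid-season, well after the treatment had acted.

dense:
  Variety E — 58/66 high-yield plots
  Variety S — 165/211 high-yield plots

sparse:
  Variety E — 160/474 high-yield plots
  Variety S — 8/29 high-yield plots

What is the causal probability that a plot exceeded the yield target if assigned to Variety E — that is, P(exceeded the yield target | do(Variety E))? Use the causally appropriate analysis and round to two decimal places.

Mid-season canopy here is a post-treatment variable shaped by the variety; conditioning on it would introduce bias rather than remove it. The overall comparison is the causal one.
So P(outcome | do(Variety E)) is just the pooled rate for Variety E: 218/540 = 0.404.

0.40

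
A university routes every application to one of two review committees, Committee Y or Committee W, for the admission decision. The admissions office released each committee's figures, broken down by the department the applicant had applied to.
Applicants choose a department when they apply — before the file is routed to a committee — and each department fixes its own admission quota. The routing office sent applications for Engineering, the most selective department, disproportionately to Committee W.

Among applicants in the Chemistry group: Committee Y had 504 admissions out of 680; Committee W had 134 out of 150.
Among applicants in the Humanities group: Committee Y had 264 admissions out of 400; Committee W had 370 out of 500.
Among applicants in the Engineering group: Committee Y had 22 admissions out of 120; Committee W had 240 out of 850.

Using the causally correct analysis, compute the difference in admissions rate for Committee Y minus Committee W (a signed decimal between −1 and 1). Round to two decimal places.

Within every department level Committee W has the higher rate, yet pooled Committee Y does — Simpson's reversal.
The imbalance in department arose from how applicants were allocated, not from anything the review committee did; and department independently affects the outcome. The pooled gap is confounded — condition on department.
Adjusting over the population distribution of department: 0.307·(0.741−0.893) + 0.333·(0.660−0.740) + 0.359·(0.183−0.282) = -0.109.

-0.11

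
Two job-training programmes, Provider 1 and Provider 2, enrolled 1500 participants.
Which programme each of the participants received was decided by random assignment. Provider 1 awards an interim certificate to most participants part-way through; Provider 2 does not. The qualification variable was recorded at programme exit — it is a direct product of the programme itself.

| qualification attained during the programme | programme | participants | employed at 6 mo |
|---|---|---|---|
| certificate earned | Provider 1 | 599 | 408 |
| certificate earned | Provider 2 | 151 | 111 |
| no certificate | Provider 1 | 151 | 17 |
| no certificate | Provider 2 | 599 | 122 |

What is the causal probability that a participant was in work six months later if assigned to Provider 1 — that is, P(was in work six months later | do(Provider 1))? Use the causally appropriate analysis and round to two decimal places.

The stratified and pooled comparisons disagree (Provider 2 wins within each qualification attained during the programme; Provider 1 wins overall), so the answer turns on the causal role of qualification attained during the programme.
Qualification attained during the programme is recorded after the programme and is itself shifted by it — it sits on the causal path from programme to outcome. Conditioning on a mediator would strip out part of the effect we want; the pooled comparison gives the total causal effect.
So P(outcome | do(Provider 1)) is just the pooled rate for Provider 1: 425/750 = 0.567.

0.57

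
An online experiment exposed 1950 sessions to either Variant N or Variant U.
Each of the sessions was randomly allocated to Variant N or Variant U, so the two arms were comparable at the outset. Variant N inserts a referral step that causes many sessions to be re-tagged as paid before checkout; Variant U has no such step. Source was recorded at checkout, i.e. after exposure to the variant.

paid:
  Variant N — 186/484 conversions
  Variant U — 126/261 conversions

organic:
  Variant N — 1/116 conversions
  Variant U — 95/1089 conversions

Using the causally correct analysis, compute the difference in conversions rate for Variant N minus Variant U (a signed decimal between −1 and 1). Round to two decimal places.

The traffic source-specific comparison favours Variant U throughout, but the pooled figures favour Variant N. The question is whether to condition on traffic source.
Stratifying would compare variants among sessions the variants themselves sorted into traffic source groups — a form of selection on an intermediate. The unconditioned pooled rates give the total causal effect.
The causal difference is the pooled difference: 0.312 − 0.164 = +0.148.

+0.15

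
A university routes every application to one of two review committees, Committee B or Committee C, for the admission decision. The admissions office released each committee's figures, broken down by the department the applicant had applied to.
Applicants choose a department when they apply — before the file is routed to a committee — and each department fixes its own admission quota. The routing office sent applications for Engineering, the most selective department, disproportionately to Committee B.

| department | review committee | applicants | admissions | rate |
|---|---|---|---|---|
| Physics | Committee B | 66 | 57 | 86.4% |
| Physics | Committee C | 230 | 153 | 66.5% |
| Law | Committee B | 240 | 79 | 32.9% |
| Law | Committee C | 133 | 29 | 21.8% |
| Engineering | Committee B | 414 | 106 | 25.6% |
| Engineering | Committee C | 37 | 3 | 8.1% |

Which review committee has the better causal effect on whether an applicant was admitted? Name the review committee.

Committee B

The imbalance in department arose from how applicants were allocated, not from anything the review committee did; and department independently affects the outcome. The pooled gap is confounded — condition on department.
Within each level — Physics: 86.4% vs 66.5%; Law: 32.9% vs 21.8%; Engineering: 25.6% vs 8.1% — Committee B is higher every time.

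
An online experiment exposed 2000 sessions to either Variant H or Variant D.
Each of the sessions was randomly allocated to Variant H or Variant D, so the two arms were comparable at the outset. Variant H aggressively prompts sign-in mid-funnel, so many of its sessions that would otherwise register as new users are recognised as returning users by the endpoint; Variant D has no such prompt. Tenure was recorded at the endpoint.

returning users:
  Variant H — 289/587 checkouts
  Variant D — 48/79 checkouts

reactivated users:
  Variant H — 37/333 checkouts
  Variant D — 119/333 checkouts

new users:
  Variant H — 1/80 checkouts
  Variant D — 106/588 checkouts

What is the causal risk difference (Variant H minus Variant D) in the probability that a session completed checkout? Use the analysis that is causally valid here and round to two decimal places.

The stratified and pooled comparisons disagree (Variant D wins within each user tenure; Variant H wins overall), so the answer turns on the causal role of user tenure.
User tenure here is a post-treatment variable shaped by the variant; conditioning on it would introduce bias rather than remove it. The overall comparison is the causal one.
The causal difference is the pooled difference: 0.327 − 0.273 = +0.054.

+0.05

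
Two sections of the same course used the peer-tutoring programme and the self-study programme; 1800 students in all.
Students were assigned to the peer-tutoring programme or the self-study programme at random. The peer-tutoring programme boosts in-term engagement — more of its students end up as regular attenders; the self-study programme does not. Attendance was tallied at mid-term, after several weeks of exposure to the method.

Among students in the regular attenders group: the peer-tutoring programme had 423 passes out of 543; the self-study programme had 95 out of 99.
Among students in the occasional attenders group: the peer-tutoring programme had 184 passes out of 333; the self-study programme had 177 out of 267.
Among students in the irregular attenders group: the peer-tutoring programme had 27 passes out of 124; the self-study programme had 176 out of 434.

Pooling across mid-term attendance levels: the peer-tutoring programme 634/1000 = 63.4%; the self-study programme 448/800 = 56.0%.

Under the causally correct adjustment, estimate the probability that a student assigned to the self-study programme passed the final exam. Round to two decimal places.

0.56

Because the teaching method influences mid-term attendance, mid-term attendance is a post-treatment mediator, not a confounder. Stratifying on it would bias the estimate; the causal effect is the crude pooled difference.
So P(outcome | do(the self-study programme)) is just the pooled rate for the self-study programme: 448/800 = 0.560.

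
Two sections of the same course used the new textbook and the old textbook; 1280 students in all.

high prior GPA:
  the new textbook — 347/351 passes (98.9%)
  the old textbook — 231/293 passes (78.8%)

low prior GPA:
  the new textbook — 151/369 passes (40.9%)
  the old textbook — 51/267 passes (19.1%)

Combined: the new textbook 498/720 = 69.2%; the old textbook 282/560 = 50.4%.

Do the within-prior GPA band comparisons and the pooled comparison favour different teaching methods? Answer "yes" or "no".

Within each prior GPA band level (high prior GPA 98.9% vs 78.8%; low prior GPA 40.9% vs 19.1%), the new textbook has the higher rate every time. Pooled: 69.2% vs 50.4% — the new textbook has the higher rate overall. They agree.

no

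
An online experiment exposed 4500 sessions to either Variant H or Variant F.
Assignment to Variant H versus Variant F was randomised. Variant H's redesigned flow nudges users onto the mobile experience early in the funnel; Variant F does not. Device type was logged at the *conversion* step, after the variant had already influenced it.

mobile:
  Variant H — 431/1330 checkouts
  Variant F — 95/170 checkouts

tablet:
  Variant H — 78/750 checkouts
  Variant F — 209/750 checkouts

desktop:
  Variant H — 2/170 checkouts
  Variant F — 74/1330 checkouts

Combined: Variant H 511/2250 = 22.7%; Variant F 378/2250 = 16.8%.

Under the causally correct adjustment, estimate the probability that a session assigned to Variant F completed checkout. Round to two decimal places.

0.17

Device type is recorded after the variant and is itself shifted by it — it sits on the causal path from variant to outcome. Conditioning on a mediator would strip out part of the effect we want; the pooled comparison gives the total causal effect.
So P(outcome | do(Variant F)) is just the pooled rate for Variant F: 378/2250 = 0.168.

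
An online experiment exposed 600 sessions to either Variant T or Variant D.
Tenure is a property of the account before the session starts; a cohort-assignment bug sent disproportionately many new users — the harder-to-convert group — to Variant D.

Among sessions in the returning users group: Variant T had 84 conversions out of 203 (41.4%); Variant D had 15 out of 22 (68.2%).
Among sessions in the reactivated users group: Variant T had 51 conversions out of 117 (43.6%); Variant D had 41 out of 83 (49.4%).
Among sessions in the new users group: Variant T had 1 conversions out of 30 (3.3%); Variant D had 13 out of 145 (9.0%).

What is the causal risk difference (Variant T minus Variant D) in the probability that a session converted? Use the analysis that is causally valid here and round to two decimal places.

Within every user tenure level Variant D has the higher rate, yet pooled Variant T does — Simpson's reversal.
Since user tenure is a pre-existing factor (not a product of the variant) and it affects the outcome on its own, it is a confounder. The stratified rates, not the pooled rate, identify the causal effect.
Adjusting over the population distribution of user tenure: 0.375·(0.414−0.682) + 0.333·(0.436−0.494) + 0.292·(0.033−0.090) = -0.136.

-0.14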